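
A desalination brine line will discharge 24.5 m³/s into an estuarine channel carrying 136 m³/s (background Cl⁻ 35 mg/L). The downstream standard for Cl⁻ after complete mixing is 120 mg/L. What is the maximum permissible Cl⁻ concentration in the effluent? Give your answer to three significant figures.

592 mg/L

At the limit, (Qr·Cr + Qe·Cₑ)/(Qr + Qe) = 120:
Cₑ = (160.5·120 − 136.0·35.00) / 24.50 = 591.8 mg/L.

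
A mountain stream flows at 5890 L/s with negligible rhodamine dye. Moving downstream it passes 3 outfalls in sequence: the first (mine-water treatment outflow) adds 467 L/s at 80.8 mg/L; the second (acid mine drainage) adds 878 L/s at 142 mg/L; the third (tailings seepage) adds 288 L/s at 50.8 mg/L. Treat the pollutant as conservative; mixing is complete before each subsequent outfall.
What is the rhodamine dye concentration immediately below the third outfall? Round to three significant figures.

Below outfall 1: Q → 6357 L/s, C = (5890·0 + 467.0·80.80)/6357 = 5.936 mg/L.
Below outfall 2: Q → 7235 L/s, C = (6357·5.936 + 878.0·142.0)/7235 = 22.45 mg/L.
Below outfall 3: Q → 7523 L/s, C = (7235·22.45 + 288.0·50.80)/7523 = 23.53 mg/L.

23.5 mg/L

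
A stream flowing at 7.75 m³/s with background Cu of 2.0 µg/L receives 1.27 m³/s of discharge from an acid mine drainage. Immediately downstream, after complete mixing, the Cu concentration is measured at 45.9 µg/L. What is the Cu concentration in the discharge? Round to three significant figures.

Mass balance: 7.750·2.000 + 1.270·Cₑ = 9.020·45.90
→ Cₑ = (9.020·45.90 − 7.750·2.000) / 1.270 = 313.8 µg/L.

314 µg/L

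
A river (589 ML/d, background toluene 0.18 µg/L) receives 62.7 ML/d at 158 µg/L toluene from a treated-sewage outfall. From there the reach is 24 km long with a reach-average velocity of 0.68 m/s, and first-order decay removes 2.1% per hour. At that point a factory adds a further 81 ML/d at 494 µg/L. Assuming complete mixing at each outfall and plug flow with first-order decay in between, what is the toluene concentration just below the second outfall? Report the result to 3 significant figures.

After mixing, C = (589.0·0.1800 + 62.70·158.0) / 651.7 = 10010/651.7 = 15.36 µg/L; combined flow 651.7 ML/d.
Travel time t = 24·1000 / 0.68 = 35290 s = 9.804 h.
2.1%/h lost → k = −ln(1 − 0.021) = 0.02122 h⁻¹.
Applying C = C₀e^(−kt): 15.36 × 0.8121 = 12.48 µg/L.
Second outfall: C = (651.7·12.48 + 81.00·494.0)/732.7 = 65.71 µg/L.

65.7 µg/L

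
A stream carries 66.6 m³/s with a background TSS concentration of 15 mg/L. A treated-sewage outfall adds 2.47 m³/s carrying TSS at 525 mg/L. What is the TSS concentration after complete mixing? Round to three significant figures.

Flow-weighted average: C = (66.60·15.00 + 2.470·525.0) / 69.07 = 2296/69.07 = 33.24 mg/L.

33.2 mg/L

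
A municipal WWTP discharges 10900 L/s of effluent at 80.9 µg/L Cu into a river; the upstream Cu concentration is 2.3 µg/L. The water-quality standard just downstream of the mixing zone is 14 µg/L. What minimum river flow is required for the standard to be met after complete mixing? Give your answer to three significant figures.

Set C_mix = 14: (Q·2.300 + 10900·80.90) / (Q + 10900) = 14
→ Q = 10900·(80.90 − 14)/(14 − 2.300) = 62330 L/s.

62300 L/s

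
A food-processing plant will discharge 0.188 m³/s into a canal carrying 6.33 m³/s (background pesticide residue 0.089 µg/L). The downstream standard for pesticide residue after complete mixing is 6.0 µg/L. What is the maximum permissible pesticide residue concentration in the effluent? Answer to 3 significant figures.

205 µg/L

At the limit, (Qr·Cr + Qe·Cₑ)/(Qr + Qe) = 6.0:
Cₑ = (6.518·6.0 − 6.330·0.08900) / 0.1880 = 205.0 µg/L.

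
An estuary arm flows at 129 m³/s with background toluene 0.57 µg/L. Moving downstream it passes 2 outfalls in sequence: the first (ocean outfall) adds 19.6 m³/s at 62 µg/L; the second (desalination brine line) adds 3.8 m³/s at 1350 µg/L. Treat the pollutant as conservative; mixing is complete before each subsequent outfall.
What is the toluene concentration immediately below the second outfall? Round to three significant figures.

Outfall 1: combined Q = 148.6 m³/s; C = (129.0·0.5700 + 19.60·62.00)/148.6 = 8.672 µg/L.
Outfall 2: combined Q = 152.4 m³/s; C = (148.6·8.672 + 3.800·1350)/152.4 = 42.12 µg/L.

42.1 µg/L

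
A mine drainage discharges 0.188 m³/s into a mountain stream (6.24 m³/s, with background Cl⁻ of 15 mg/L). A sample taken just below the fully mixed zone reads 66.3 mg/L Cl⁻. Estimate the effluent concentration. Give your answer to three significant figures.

Mass balance: 6.240·15.00 + 0.1880·Cₑ = 6.428·66.30
→ Cₑ = (6.428·66.30 − 6.240·15.00) / 0.1880 = 1769 mg/L.

1770 mg/L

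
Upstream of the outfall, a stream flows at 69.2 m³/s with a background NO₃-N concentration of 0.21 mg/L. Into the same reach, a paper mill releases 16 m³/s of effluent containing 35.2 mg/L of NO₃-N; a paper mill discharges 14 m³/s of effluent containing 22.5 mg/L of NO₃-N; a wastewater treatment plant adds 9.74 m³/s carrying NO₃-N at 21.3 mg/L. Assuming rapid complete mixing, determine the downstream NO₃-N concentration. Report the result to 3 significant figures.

Mass balance: C = (69.20·0.2100 + 16.00·35.20 + 14.00·22.50 + 9.740·21.30) / 108.9 = 1100/108.9 = 10.10 mg/L.

10.1 mg/L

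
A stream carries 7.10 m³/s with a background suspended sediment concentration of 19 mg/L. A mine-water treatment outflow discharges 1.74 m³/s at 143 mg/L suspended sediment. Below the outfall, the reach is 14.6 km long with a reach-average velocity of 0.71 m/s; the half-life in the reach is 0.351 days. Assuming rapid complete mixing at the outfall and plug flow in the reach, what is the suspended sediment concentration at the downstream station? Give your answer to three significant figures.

Conservation of mass: C = (7.100·19.00 + 1.740·143.0) / 8.840 = 383.7/8.840 = 43.41 mg/L.
Travel time t = 14.6·1000 / 0.71 = 20560 s = 5.712 h.
Half-life 0.351 d → k = ln 2 / 0.351 = 1.975 d⁻¹.
Decay over the reach: 43.41·exp(−kt) = 43.41·0.6250 = 27.13 mg/L.

27.1 mg/L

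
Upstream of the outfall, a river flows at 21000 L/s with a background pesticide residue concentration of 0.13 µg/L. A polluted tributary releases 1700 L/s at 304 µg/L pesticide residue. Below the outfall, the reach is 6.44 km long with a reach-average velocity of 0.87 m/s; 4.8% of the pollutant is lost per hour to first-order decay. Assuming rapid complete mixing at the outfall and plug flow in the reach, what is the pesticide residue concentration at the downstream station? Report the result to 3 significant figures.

20.7 µg/L

Conservation of mass: C = (21000·0.1300 + 1700·304.0) / 22700 = 519500/22700 = 22.89 µg/L.
Travel time t = 6.44·1000 / 0.87 = 7402 s = 2.056 h.
4.8%/h lost → k = −ln(1 − 0.048) = 0.04919 h⁻¹.
First-order decay: C = 22.89·exp(−k·t) = 22.89·0.9038 = 20.69 µg/L.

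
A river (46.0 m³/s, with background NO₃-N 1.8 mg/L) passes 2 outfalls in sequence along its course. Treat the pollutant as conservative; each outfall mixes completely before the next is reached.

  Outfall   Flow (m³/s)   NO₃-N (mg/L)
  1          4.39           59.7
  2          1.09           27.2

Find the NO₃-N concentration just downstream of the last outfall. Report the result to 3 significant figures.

After outfall 1: Q = 46.00 + 4.390 = 50.39 m³/s; C = (46.00·1.800 + 4.390·59.70)/50.39 = 6.844 mg/L.
After outfall 2: Q = 50.39 + 1.090 = 51.48 m³/s; C = (50.39·6.844 + 1.090·27.20)/51.48 = 7.275 mg/L.

7.28 mg/L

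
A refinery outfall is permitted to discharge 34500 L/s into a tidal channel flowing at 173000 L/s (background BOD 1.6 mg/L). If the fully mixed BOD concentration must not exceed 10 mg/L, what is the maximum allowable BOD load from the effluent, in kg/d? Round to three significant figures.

155000 kg/d

Mass balance at the limit: 173000·1.600 + 34500·Cₑ = 207500·10 → Cₑ = 52.12 mg/L.
34500 L/s = 34.50 m³/s. Load = 34.50 m³/s × 52.12 g/m³ × 86 400 s/d = 155400 kg/d.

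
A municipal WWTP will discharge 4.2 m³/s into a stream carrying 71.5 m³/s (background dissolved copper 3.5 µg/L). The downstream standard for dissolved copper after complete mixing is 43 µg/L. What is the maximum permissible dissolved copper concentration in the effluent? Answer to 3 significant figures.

715 µg/L

At the limit, (Qr·Cr + Qe·Cₑ)/(Qr + Qe) = 43:
Cₑ = (75.70·43 − 71.50·3.500) / 4.200 = 715.4 µg/L.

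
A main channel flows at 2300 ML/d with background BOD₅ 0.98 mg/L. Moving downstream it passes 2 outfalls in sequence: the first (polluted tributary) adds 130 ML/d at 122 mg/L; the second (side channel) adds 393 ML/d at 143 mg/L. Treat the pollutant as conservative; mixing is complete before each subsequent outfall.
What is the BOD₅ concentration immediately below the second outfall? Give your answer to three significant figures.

26.3 mg/L

Outfall 1: combined Q = 2430 ML/d; C = (2300·0.9800 + 130.0·122.0)/2430 = 7.454 mg/L.
Outfall 2: combined Q = 2823 ML/d; C = (2430·7.454 + 393.0·143.0)/2823 = 26.32 mg/L.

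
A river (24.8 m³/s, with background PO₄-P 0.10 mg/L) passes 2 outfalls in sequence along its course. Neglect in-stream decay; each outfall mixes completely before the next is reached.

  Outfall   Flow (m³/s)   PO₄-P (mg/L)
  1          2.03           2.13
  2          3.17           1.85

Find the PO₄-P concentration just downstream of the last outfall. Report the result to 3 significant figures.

0.422 mg/L

After outfall 1: Q = 24.80 + 2.030 = 26.83 m³/s; C = (24.80·0.1000 + 2.030·2.130)/26.83 = 0.2536 mg/L.
After outfall 2: Q = 26.83 + 3.170 = 30.00 m³/s; C = (26.83·0.2536 + 3.170·1.850)/30.00 = 0.4223 mg/L.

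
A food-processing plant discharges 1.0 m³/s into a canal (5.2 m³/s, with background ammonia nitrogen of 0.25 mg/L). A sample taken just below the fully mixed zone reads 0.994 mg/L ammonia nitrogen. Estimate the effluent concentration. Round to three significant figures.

4.86 mg/L

Mass balance: 5.200·0.2500 + 1.000·Cₑ = 6.200·0.9940
→ Cₑ = (6.200·0.9940 − 5.200·0.2500) / 1.000 = 4.863 mg/L.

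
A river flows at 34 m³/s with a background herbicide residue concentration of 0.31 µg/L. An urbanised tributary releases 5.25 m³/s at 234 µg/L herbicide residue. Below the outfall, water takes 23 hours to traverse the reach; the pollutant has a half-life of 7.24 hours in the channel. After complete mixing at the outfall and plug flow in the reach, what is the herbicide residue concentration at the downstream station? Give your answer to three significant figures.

3.49 µg/L

Conservation of mass: C = (34.00·0.3100 + 5.250·234.0) / 39.25 = 1239/39.25 = 31.57 µg/L.
Half-life 7.24 h → k = ln 2 / 7.24 = 0.09574 h⁻¹ = 2.298 d⁻¹.
Applying C = C₀e^(−kt): 31.57 × 0.1106 = 3.491 µg/L.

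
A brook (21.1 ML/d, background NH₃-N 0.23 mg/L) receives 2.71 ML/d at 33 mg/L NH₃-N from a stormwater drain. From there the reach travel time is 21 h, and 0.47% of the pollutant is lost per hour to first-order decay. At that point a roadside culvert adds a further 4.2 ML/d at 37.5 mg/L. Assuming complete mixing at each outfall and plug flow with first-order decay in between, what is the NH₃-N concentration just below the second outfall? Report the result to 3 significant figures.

8.67 mg/L

Flow-weighted average: C = (21.10·0.2300 + 2.710·33.00) / 23.81 = 94.28/23.81 = 3.960 mg/L; combined flow 23.81 ML/d.
0.47%/h lost → k = −ln(1 − 0.0047) = 0.004711 h⁻¹.
Applying C = C₀e^(−kt): 3.960 × 0.9058 = 3.587 mg/L.
At the second outfall, C = (23.81·3.587 + 4.200·37.50) / (23.81 + 4.200) = 8.672 mg/L.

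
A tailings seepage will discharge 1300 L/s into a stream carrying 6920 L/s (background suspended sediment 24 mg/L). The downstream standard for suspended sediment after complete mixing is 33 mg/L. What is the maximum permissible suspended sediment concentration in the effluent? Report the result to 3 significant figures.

80.9 mg/L

At the limit, (Qr·Cr + Qe·Cₑ)/(Qr + Qe) = 33:
Cₑ = (8220·33 − 6920·24.00) / 1300 = 80.91 mg/L.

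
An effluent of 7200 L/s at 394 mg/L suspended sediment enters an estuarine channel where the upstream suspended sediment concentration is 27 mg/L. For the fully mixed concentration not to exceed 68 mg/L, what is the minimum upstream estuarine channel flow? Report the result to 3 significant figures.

57200 L/s

Set C_mix = 68: (Q·27.00 + 7200·394.0) / (Q + 7200) = 68
→ Q = 7200·(394.0 − 68)/(68 − 27.00) = 57250 L/s.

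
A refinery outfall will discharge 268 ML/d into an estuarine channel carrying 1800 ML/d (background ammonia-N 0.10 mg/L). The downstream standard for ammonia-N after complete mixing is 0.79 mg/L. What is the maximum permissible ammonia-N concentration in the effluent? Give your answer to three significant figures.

5.42 mg/L

At the limit, (Qr·Cr + Qe·Cₑ)/(Qr + Qe) = 0.79:
Cₑ = (2068·0.79 − 1800·0.1000) / 268.0 = 5.424 mg/L.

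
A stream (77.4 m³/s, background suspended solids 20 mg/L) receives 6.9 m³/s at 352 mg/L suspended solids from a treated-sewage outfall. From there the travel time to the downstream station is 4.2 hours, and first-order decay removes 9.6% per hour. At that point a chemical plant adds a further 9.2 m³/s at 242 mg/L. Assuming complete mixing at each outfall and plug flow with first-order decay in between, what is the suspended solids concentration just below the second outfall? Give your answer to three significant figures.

After mixing, C = (77.40·20.00 + 6.900·352.0) / 84.30 = 3977/84.30 = 47.17 mg/L; combined flow 84.30 m³/s.
9.6%/h lost → k = −ln(1 − 0.096) = 0.1009 h⁻¹.
After decay, C = 47.17 × e^(−kt) = 47.17 × 0.6545 = 30.88 mg/L.
At the second outfall, C = (84.30·30.88 + 9.200·242.0) / (84.30 + 9.200) = 51.65 mg/L.

51.6 mg/L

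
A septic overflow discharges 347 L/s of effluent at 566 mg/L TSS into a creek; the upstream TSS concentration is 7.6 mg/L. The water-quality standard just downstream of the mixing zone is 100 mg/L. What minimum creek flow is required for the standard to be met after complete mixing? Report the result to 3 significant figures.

Set C_mix = 100: (Q·7.600 + 347.0·566.0) / (Q + 347.0) = 100
→ Q = 347.0·(566.0 − 100)/(100 − 7.600) = 1750 L/s.

1750 L/s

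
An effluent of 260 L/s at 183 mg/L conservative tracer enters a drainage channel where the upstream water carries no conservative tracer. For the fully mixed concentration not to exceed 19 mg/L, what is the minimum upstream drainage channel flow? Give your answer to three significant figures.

Set C_mix = 19: (Q·0 + 260.0·183.0) / (Q + 260.0) = 19
→ Q = 260.0·(183.0 − 19)/(19 − 0) = 2244 L/s.

2240 L/s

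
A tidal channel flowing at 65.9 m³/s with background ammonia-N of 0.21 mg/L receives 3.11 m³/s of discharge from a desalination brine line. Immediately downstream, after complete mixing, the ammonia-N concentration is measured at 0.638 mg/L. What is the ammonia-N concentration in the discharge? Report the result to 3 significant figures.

9.71 mg/L

Mass balance: 65.90·0.2100 + 3.110·Cₑ = 69.01·0.6380
→ Cₑ = (69.01·0.6380 − 65.90·0.2100) / 3.110 = 9.707 mg/L.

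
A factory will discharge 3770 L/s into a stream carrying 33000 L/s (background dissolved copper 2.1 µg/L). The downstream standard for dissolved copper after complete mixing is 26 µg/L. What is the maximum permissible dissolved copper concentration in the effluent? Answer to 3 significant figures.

At the limit, (Qr·Cr + Qe·Cₑ)/(Qr + Qe) = 26:
Cₑ = (36770·26 − 33000·2.100) / 3770 = 235.2 µg/L.

235 µg/L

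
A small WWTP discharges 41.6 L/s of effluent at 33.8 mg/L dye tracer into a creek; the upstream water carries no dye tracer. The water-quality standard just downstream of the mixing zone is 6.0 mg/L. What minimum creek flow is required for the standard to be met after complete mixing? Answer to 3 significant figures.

Set C_mix = 6.0: (Q·0 + 41.60·33.80) / (Q + 41.60) = 6.0
→ Q = 41.60·(33.80 − 6.0)/(6.0 − 0) = 192.7 L/s.

193 L/s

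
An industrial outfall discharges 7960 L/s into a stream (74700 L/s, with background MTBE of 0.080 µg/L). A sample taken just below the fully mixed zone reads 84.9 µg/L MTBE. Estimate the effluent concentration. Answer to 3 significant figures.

881 µg/L

Mass balance: 74700·0.08000 + 7960·Cₑ = 82660·84.90
→ Cₑ = (82660·84.90 − 74700·0.08000) / 7960 = 880.9 µg/L.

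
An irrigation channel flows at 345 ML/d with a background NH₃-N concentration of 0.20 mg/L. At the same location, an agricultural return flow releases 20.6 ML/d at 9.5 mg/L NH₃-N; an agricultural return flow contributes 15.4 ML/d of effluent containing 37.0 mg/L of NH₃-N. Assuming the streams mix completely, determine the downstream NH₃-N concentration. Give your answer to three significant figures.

2.19 mg/L

Flow-weighted average: C = (345.0·0.2000 + 20.60·9.500 + 15.40·37.00) / 381.0 = 834.5/381.0 = 2.190 mg/L.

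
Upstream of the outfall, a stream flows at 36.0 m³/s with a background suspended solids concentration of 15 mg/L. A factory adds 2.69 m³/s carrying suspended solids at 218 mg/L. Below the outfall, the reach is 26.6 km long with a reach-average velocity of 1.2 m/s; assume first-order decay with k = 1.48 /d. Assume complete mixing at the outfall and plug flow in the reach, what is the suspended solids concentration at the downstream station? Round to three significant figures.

19.9 mg/L

Mixed concentration C = ΣQC/ΣQ = (36.00·15.00 + 2.690·218.0) / 38.69 = 1126/38.69 = 29.11 mg/L.
Travel time t = 26.6·1000 / 1.2 = 22170 s = 6.157 h.
Decay over the reach: 29.11·exp(−kt) = 29.11·0.6841 = 19.92 mg/L.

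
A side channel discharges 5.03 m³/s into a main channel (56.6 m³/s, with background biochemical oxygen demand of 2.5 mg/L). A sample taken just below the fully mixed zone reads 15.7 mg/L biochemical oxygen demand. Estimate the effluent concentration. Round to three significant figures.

Mass balance: 56.60·2.500 + 5.030·Cₑ = 61.63·15.70
→ Cₑ = (61.63·15.70 − 56.60·2.500) / 5.030 = 164.2 mg/L.

164 mg/L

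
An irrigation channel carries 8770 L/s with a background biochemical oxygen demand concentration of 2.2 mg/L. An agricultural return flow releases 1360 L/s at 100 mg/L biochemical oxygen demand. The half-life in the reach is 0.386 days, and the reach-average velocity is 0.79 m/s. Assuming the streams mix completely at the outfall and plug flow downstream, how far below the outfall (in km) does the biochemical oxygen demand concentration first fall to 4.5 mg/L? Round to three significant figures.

Flow-weighted average: C = (8770·2.200 + 1360·100.0) / 10130 = 155300/10130 = 15.33 mg/L.
Half-life 0.386 d → k = ln 2 / 0.386 = 1.796 d⁻¹.
Set 15.33·exp(−k·t) = 4.5 → t = ln(15.33/4.5)/k = 58980 s = 16.38 h.
Distance = v·t = 0.79·58980 = 46590 m = 46.59 km.

46.6 km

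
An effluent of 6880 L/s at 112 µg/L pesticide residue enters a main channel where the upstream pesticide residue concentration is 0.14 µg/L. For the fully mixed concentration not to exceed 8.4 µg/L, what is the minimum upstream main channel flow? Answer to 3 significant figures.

Set C_mix = 8.4: (Q·0.1400 + 6880·112.0) / (Q + 6880) = 8.4
→ Q = 6880·(112.0 − 8.4)/(8.4 − 0.1400) = 86290 L/s.

86300 L/s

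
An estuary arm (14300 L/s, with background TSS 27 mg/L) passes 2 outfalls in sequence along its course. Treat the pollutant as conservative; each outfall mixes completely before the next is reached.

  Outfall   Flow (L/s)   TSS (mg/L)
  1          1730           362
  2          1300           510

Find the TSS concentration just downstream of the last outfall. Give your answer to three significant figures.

96.7 mg/L

After outfall 1: Q = 14300 + 1730 = 16030 L/s; C = (14300·27.00 + 1730·362.0)/16030 = 63.15 mg/L.
After outfall 2: Q = 16030 + 1300 = 17330 L/s; C = (16030·63.15 + 1300·510.0)/17330 = 96.67 mg/L.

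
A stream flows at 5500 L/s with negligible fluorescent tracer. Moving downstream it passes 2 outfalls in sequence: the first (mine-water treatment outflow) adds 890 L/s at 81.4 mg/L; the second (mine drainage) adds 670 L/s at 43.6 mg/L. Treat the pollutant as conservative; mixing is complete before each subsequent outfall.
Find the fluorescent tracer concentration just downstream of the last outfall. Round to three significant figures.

14.4 mg/L

After outfall 1: Q = 5500 + 890.0 = 6390 L/s; C = (5500·0 + 890.0·81.40)/6390 = 11.34 mg/L.
After outfall 2: Q = 6390 + 670.0 = 7060 L/s; C = (6390·11.34 + 670.0·43.60)/7060 = 14.40 mg/L.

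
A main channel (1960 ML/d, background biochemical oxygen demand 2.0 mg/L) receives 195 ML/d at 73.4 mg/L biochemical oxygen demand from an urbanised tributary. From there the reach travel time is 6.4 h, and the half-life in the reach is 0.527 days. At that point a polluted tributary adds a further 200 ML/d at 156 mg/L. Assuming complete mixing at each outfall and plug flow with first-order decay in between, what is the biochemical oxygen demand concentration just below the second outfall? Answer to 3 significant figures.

Mixed concentration C = ΣQC/ΣQ = (1960·2.000 + 195.0·73.40) / 2155 = 18230/2155 = 8.461 mg/L; combined flow 2155 ML/d.
Half-life 0.527 d → k = ln 2 / 0.527 = 1.315 d⁻¹.
After decay, C = 8.461 × e^(−kt) = 8.461 × 0.7042 = 5.958 mg/L.
At the second outfall, C = (2155·5.958 + 200.0·156.0) / (2155 + 200.0) = 18.70 mg/L.

18.7 mg/L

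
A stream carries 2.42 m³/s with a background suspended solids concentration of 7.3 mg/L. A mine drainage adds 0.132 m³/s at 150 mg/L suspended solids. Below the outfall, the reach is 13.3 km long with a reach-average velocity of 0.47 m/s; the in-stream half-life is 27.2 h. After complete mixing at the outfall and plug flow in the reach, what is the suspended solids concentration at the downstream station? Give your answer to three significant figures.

Mass balance: C = (2.420·7.300 + 0.1320·150.0) / 2.552 = 37.47/2.552 = 14.68 mg/L.
Travel time t = 13.3·1000 / 0.47 = 28300 s = 7.861 h.
Half-life 27.2 h → k = ln 2 / 27.2 = 0.02548 h⁻¹ = 0.6116 d⁻¹.
Applying C = C₀e^(−kt): 14.68 × 0.8185 = 12.02 mg/L.

12.0 mg/L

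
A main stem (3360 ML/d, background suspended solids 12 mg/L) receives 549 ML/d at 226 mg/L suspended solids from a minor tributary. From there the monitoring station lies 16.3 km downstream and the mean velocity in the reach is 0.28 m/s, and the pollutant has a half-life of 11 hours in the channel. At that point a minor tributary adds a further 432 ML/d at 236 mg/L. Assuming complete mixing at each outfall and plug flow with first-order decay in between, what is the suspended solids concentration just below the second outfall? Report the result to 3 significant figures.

Flow-weighted average: C = (3360·12.00 + 549.0·226.0) / 3909 = 164400/3909 = 42.06 mg/L; combined flow 3909 ML/d.
Travel time t = 16.3·1000 / 0.28 = 58210 s = 16.17 h.
Half-life 11 h → k = ln 2 / 11 = 0.06301 h⁻¹ = 1.512 d⁻¹.
Decay over the reach: 42.06·exp(−kt) = 42.06·0.3610 = 15.18 mg/L.
At the second outfall, C = (3909·15.18 + 432.0·236.0) / (3909 + 432.0) = 37.16 mg/L.

37.2 mg/L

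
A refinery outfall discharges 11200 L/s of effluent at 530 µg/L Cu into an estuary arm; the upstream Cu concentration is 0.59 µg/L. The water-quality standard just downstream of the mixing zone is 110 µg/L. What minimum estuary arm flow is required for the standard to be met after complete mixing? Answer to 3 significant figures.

43000 L/s

Set C_mix = 110: (Q·0.5900 + 11200·530.0) / (Q + 11200) = 110
→ Q = 11200·(530.0 − 110)/(110 − 0.5900) = 42990 L/s.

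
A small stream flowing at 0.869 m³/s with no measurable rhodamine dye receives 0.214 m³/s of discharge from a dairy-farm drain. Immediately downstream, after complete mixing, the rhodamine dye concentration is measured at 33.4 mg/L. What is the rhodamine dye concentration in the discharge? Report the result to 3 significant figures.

Mass balance: 0.8690·0 + 0.2140·Cₑ = 1.083·33.40
→ Cₑ = (1.083·33.40 − 0.8690·0) / 0.2140 = 169.0 mg/L.

169 mg/L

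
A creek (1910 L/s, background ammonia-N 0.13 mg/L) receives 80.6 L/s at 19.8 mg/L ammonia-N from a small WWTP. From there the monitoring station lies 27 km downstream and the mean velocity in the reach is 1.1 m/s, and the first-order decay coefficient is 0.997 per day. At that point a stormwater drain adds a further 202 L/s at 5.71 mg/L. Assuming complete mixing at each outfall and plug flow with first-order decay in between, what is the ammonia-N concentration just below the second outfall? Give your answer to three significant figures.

Conservation of mass: C = (1910·0.1300 + 80.60·19.80) / 1991 = 1844/1991 = 0.9264 mg/L; combined flow 1991 L/s.
Travel time t = 27·1000 / 1.1 = 24550 s = 6.818 h.
Applying C = C₀e^(−kt): 0.9264 × 0.7533 = 0.6979 mg/L.
At the second outfall, C = (1991·0.6979 + 202.0·5.710) / (1991 + 202.0) = 1.160 mg/L.

1.16 mg/L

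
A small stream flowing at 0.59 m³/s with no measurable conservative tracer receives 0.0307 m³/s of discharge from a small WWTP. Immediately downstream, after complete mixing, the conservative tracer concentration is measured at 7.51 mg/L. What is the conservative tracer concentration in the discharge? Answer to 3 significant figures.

152 mg/L

Mass balance: 0.5900·0 + 0.03070·Cₑ = 0.6207·7.510
→ Cₑ = (0.6207·7.510 − 0.5900·0) / 0.03070 = 151.8 mg/L.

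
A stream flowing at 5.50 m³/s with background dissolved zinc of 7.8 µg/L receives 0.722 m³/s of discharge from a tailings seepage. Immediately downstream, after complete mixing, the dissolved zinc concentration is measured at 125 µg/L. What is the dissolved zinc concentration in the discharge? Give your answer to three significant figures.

Mass balance: 5.500·7.800 + 0.7220·Cₑ = 6.222·125.0
→ Cₑ = (6.222·125.0 − 5.500·7.800) / 0.7220 = 1018 µg/L.

1020 µg/L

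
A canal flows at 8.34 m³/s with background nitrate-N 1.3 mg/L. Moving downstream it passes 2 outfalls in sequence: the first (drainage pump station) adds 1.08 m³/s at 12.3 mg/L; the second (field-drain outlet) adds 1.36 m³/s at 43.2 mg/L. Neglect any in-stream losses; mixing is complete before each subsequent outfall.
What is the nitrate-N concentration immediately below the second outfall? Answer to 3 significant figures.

7.69 mg/L

Outfall 1: combined Q = 9.420 m³/s; C = (8.340·1.300 + 1.080·12.30)/9.420 = 2.561 mg/L.
Outfall 2: combined Q = 10.78 m³/s; C = (9.420·2.561 + 1.360·43.20)/10.78 = 7.688 mg/L.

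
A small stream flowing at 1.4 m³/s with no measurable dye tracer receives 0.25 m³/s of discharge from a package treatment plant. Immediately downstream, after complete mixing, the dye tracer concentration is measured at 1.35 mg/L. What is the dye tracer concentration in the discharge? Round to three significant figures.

8.91 mg/L

Mass balance: 1.400·0 + 0.2500·Cₑ = 1.650·1.350
→ Cₑ = (1.650·1.350 − 1.400·0) / 0.2500 = 8.910 mg/L.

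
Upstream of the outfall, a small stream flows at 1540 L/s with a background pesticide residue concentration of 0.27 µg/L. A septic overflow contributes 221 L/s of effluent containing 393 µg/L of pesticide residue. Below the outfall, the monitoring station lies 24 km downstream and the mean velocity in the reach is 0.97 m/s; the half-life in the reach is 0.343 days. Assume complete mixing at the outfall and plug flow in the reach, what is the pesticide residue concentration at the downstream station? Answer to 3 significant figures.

27.8 µg/L

Mixed concentration C = ΣQC/ΣQ = (1540·0.2700 + 221.0·393.0) / 1761 = 87270/1761 = 49.56 µg/L.
Travel time t = 24·1000 / 0.97 = 24740 s = 6.873 h.
Half-life 0.343 d → k = ln 2 / 0.343 = 2.021 d⁻¹.
First-order decay: C = 49.56·exp(−k·t) = 49.56·0.5606 = 27.78 µg/L.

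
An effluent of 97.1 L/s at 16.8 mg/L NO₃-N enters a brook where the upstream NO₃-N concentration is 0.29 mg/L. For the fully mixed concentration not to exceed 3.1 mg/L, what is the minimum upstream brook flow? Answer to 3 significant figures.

Set C_mix = 3.1: (Q·0.2900 + 97.10·16.80) / (Q + 97.10) = 3.1
→ Q = 97.10·(16.80 − 3.1)/(3.1 − 0.2900) = 473.4 L/s.

473 L/s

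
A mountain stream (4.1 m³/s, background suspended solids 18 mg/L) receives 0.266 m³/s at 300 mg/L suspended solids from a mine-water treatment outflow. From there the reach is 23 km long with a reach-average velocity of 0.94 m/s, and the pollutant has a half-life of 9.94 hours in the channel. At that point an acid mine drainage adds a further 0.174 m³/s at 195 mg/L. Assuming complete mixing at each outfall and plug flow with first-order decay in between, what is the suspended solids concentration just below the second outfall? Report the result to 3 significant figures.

28.5 mg/L

After mixing, C = (4.100·18.00 + 0.2660·300.0) / 4.366 = 153.6/4.366 = 35.18 mg/L; combined flow 4.366 m³/s.
Travel time t = 23·1000 / 0.94 = 24470 s = 6.797 h.
Half-life 9.94 h → k = ln 2 / 9.94 = 0.06973 h⁻¹ = 1.674 d⁻¹.
First-order decay: C = 35.18·exp(−k·t) = 35.18·0.6225 = 21.90 mg/L.
At the second outfall, C = (4.366·21.90 + 0.1740·195.0) / (4.366 + 0.1740) = 28.54 mg/L.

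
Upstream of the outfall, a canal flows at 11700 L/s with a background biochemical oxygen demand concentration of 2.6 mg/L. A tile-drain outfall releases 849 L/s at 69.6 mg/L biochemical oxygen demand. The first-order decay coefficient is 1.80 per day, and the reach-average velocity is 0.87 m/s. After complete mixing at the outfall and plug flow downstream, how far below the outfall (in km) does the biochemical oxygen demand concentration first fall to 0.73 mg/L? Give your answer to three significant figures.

95.2 km

After mixing, C = (11700·2.600 + 849.0·69.60) / 12550 = 89510/12550 = 7.133 mg/L.
Set 7.133·exp(−k·t) = 0.73 → t = ln(7.133/0.73)/k = 109400 s = 30.39 h.
Distance = v·t = 0.87·109400 = 95190 m = 95.19 km.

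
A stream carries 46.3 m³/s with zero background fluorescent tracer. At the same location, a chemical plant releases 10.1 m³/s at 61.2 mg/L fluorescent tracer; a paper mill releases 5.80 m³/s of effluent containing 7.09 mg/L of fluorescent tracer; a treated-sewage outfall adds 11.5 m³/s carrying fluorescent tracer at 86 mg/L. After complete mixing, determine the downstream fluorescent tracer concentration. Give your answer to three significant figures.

22.4 mg/L

Flow-weighted average: C = (46.30·0 + 10.10·61.20 + 5.800·7.090 + 11.50·86.00) / 73.70 = 1648/73.70 = 22.36 mg/L.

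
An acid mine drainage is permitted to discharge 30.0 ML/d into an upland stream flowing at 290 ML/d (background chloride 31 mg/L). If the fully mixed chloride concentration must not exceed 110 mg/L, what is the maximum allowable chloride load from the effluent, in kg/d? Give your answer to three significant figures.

Mass balance at the limit: 290.0·31.00 + 30.00·Cₑ = 320.0·110 → Cₑ = 873.7 mg/L.
30.00 ML/d = 0.3472 m³/s. Load = 0.3472 m³/s × 873.7 g/m³ × 86 400 s/d = 26210 kg/d.

26200 kg/d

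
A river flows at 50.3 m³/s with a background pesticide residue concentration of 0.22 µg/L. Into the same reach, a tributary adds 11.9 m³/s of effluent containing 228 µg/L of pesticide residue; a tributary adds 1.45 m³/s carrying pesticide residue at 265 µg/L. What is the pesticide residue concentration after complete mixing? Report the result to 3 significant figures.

After mixing, C = (50.30·0.2200 + 11.90·228.0 + 1.450·265.0) / 63.65 = 3109/63.65 = 48.84 µg/L.

48.8 µg/L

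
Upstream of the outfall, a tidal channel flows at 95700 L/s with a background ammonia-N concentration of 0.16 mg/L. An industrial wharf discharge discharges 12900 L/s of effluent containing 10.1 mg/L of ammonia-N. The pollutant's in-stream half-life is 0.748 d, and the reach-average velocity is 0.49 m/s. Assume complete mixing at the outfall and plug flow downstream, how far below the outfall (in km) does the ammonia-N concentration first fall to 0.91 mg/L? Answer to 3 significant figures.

17.7 km

Conservation of mass: C = (95700·0.1600 + 12900·10.10) / 108600 = 145600/108600 = 1.341 mg/L.
Half-life 0.748 d → k = ln 2 / 0.748 = 0.9267 d⁻¹.
Set 1.341·exp(−k·t) = 0.91 → t = ln(1.341/0.91)/k = 36130 s = 10.04 h.
Distance = v·t = 0.49·36130 = 17700 m = 17.70 km.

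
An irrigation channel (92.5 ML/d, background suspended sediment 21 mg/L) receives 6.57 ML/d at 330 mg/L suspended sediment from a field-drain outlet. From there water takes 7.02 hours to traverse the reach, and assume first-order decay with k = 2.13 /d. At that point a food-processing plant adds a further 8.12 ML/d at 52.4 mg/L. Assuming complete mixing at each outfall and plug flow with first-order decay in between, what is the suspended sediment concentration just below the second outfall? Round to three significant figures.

Mass balance: C = (92.50·21.00 + 6.570·330.0) / 99.07 = 4111/99.07 = 41.49 mg/L; combined flow 99.07 ML/d.
Decay over the reach: 41.49·exp(−kt) = 41.49·0.5363 = 22.25 mg/L.
At the second outfall, C = (99.07·22.25 + 8.120·52.40) / (99.07 + 8.120) = 24.54 mg/L.

24.5 mg/L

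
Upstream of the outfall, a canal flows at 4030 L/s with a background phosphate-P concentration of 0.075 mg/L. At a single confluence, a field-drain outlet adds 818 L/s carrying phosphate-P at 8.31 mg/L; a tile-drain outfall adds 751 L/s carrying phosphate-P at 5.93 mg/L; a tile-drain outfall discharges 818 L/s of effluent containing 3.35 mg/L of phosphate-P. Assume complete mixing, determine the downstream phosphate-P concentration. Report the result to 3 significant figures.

2.23 mg/L

Mass balance: C = (4030·0.07500 + 818.0·8.310 + 751.0·5.930 + 818.0·3.350) / 6417 = 14290/6417 = 2.227 mg/L.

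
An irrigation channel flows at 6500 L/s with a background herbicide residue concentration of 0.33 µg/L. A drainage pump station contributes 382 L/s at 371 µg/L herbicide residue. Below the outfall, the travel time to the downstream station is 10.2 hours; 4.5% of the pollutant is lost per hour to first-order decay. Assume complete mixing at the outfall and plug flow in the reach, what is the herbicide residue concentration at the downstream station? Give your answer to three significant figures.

Mass balance: C = (6500·0.3300 + 382.0·371.0) / 6882 = 143900/6882 = 20.90 µg/L.
4.5%/h lost → k = −ln(1 − 0.045) = 0.04604 h⁻¹.
First-order decay: C = 20.90·exp(−k·t) = 20.90·0.6252 = 13.07 µg/L.

13.1 µg/L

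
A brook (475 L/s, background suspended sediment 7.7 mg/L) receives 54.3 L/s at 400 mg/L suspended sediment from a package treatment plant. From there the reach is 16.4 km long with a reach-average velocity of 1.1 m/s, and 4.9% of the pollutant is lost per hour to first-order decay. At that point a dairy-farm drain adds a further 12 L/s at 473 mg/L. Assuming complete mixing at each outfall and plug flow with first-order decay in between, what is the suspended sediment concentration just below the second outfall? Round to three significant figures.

48.6 mg/L

Mass balance: C = (475.0·7.700 + 54.30·400.0) / 529.3 = 25380/529.3 = 47.95 mg/L; combined flow 529.3 L/s.
Travel time t = 16.4·1000 / 1.1 = 14910 s = 4.141 h.
4.9%/h lost → k = −ln(1 − 0.049) = 0.05024 h⁻¹.
Decay over the reach: 47.95·exp(−kt) = 47.95·0.8122 = 38.94 mg/L.
At the second outfall, C = (529.3·38.94 + 12.00·473.0) / (529.3 + 12.00) = 48.56 mg/L.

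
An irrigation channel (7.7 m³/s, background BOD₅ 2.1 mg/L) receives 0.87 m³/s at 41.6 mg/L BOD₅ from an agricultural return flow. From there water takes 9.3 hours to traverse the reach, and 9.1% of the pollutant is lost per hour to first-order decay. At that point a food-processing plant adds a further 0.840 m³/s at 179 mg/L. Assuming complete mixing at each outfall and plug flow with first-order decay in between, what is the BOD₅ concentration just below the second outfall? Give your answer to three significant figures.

After mixing, C = (7.700·2.100 + 0.8700·41.60) / 8.570 = 52.36/8.570 = 6.110 mg/L; combined flow 8.570 m³/s.
9.1%/h lost → k = −ln(1 − 0.091) = 0.09541 h⁻¹.
After decay, C = 6.110 × e^(−kt) = 6.110 × 0.4118 = 2.516 mg/L.
At the second outfall, C = (8.570·2.516 + 0.8400·179.0) / (8.570 + 0.8400) = 18.27 mg/L.

18.3 mg/L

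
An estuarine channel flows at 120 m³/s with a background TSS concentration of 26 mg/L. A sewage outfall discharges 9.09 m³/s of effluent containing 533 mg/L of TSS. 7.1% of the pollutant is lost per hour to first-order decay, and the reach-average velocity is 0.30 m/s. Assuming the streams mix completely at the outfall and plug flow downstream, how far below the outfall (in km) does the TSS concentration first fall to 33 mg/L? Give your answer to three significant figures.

After mixing, C = (120.0·26.00 + 9.090·533.0) / 129.1 = 7965/129.1 = 61.70 mg/L.
7.1%/h lost → k = −ln(1 − 0.071) = 0.07365 h⁻¹.
Set 61.70·exp(−k·t) = 33 → t = ln(61.70/33)/k = 30590 s = 8.497 h.
Distance = v·t = 0.30·30590 = 9177 m = 9.177 km.

9.18 km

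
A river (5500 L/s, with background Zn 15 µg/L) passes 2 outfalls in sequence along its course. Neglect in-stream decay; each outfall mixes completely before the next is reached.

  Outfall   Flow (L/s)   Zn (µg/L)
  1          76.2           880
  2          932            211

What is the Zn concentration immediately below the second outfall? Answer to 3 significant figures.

53.2 µg/L

Outfall 1: combined Q = 5576 L/s; C = (5500·15.00 + 76.20·880.0)/5576 = 26.82 µg/L.
Outfall 2: combined Q = 6508 L/s; C = (5576·26.82 + 932.0·211.0)/6508 = 53.20 µg/L.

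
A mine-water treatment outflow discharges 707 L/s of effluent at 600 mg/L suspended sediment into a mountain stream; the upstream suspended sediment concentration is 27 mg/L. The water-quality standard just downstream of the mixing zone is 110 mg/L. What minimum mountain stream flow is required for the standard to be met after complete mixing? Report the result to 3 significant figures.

4170 L/s

Set C_mix = 110: (Q·27.00 + 707.0·600.0) / (Q + 707.0) = 110
→ Q = 707.0·(600.0 − 110)/(110 − 27.00) = 4174 L/s.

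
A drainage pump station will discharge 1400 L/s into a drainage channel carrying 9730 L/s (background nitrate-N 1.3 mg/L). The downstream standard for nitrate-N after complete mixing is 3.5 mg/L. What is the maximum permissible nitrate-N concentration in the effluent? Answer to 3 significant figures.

At the limit, (Qr·Cr + Qe·Cₑ)/(Qr + Qe) = 3.5:
Cₑ = (11130·3.5 − 9730·1.300) / 1400 = 18.79 mg/L.

18.8 mg/L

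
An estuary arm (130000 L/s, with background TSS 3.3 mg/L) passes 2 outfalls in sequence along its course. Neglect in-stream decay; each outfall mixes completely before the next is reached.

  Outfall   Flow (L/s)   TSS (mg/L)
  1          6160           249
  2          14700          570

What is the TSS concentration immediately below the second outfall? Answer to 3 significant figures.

68.6 mg/L

After outfall 1: Q = 130000 + 6160 = 136200 L/s; C = (130000·3.300 + 6160·249.0)/136200 = 14.42 mg/L.
After outfall 2: Q = 136200 + 14700 = 150900 L/s; C = (136200·14.42 + 14700·570.0)/150900 = 68.55 mg/L.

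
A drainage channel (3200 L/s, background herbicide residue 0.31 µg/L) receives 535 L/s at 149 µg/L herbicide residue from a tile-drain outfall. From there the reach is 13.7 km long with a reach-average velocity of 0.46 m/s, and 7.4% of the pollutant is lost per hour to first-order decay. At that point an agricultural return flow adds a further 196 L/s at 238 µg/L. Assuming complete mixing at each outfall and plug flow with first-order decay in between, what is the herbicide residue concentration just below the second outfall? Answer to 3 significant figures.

After mixing, C = (3200·0.3100 + 535.0·149.0) / 3735 = 80710/3735 = 21.61 µg/L; combined flow 3735 L/s.
Travel time t = 13.7·1000 / 0.46 = 29780 s = 8.273 h.
7.4%/h lost → k = −ln(1 − 0.074) = 0.07688 h⁻¹.
Applying C = C₀e^(−kt): 21.61 × 0.5294 = 11.44 µg/L.
At the second outfall, C = (3735·11.44 + 196.0·238.0) / (3735 + 196.0) = 22.74 µg/L.

22.7 µg/L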